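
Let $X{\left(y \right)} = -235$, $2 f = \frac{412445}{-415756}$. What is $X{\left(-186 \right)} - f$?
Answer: $- \frac{17726625}{75592} \approx -234.5$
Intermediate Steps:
$f = - \frac{37495}{75592}$ ($f = \frac{412445 \frac{1}{-415756}}{2} = \frac{412445 \left(- \frac{1}{415756}\right)}{2} = \frac{1}{2} \left(- \frac{37495}{37796}\right) = - \frac{37495}{75592} \approx -0.49602$)
$X{\left(-186 \right)} - f = -235 - - \frac{37495}{75592} = -235 + \frac{37495}{75592} = - \frac{17726625}{75592}$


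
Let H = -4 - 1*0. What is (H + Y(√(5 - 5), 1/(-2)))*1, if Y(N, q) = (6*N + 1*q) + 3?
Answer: -3/2 ≈ -1.5000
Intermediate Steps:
Y(N, q) = 3 + q + 6*N (Y(N, q) = (6*N + q) + 3 = (q + 6*N) + 3 = 3 + q + 6*N)
H = -4 (H = -4 + 0 = -4)
(H + Y(√(5 - 5), 1/(-2)))*1 = (-4 + (3 + 1/(-2) + 6*√(5 - 5)))*1 = (-4 + (3 - ½ + 6*√0))*1 = (-4 + (3 - ½ + 6*0))*1 = (-4 + (3 - ½ + 0))*1 = (-4 + 5/2)*1 = -3/2*1 = -3/2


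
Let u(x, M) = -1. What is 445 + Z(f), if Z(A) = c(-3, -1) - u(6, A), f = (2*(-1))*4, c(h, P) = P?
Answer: 445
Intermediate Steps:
f = -8 (f = -2*4 = -8)
Z(A) = 0 (Z(A) = -1 - 1*(-1) = -1 + 1 = 0)
445 + Z(f) = 445 + 0 = 445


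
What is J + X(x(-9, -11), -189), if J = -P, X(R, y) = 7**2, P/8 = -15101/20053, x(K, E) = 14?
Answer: 1103405/20053 ≈ 55.024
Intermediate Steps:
P = -120808/20053 (P = 8*(-15101/20053) = -120808/20053 ≈ -6.0244)
X(R, y) = 49
J = 120808/20053 (J = -1*(-120808/20053) = 120808/20053 ≈ 6.0244)
J + X(x(-9, -11), -189) = 120808/20053 + 49 = 1103405/20053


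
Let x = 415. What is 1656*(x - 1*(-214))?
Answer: 1041624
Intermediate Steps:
1656*(x - 1*(-214)) = 1656*(415 - 1*(-214)) = 1656*(415 + 214) = 1656*629 = 1041624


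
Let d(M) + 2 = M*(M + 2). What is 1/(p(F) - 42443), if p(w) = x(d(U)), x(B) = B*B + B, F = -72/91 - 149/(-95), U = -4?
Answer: -1/42401 ≈ -2.3584e-5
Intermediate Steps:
F = 6719/8645 (F = -72*1/91 - 149*(-1/95) = -72/91 + 149/95 = 6719/8645 ≈ 0.77721)
d(M) = -2 + M*(2 + M) (d(M) = -2 + M*(M + 2) = -2 + M*(2 + M))
x(B) = B + B² (x(B) = B² + B = B + B²)
p(w) = 42 (p(w) = (-2 + (-4)² + 2*(-4))*(1 + (-2 + (-4)² + 2*(-4))) = (-2 + 16 - 8)*(1 + (-2 + 16 - 8)) = 6*(1 + 6) = 6*7 = 42)
1/(p(F) - 42443) = 1/(42 - 42443) = 1/(-42401) = -1/42401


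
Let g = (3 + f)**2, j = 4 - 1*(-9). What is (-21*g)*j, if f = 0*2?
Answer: -2457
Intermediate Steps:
j = 13 (j = 4 + 9 = 13)
f = 0
g = 9 (g = (3 + 0)**2 = 3**2 = 9)
(-21*g)*j = -21*9*13 = -189*13 = -2457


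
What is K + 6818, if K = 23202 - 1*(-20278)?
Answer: 50298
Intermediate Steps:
K = 43480 (K = 23202 + 20278 = 43480)
K + 6818 = 43480 + 6818 = 50298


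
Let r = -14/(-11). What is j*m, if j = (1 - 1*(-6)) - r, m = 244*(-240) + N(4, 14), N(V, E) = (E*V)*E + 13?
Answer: -3639069/11 ≈ -3.3082e+5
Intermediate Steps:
r = 14/11 (r = -14*(-1/11) = 14/11 ≈ 1.2727)
N(V, E) = 13 + V*E² (N(V, E) = V*E² + 13 = 13 + V*E²)
m = -57763 (m = 244*(-240) + (13 + 4*14²) = -58560 + (13 + 4*196) = -58560 + (13 + 784) = -58560 + 797 = -57763)
j = 63/11 (j = (1 - 1*(-6)) - 1*14/11 = (1 + 6) - 14/11 = 7 - 14/11 = 63/11 ≈ 5.7273)
j*m = (63/11)*(-57763) = -3639069/11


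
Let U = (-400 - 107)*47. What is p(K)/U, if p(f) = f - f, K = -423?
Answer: 0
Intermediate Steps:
p(f) = 0
U = -23829 (U = -507*47 = -23829)
p(K)/U = 0/(-23829) = 0*(-1/23829) = 0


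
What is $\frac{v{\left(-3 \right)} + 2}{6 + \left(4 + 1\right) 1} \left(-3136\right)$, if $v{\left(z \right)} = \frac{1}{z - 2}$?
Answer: $- \frac{28224}{55} \approx -513.16$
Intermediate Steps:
$v{\left(z \right)} = \frac{1}{-2 + z}$
$\frac{v{\left(-3 \right)} + 2}{6 + \left(4 + 1\right) 1} \left(-3136\right) = \frac{\frac{1}{-2 - 3} + 2}{6 + \left(4 + 1\right) 1} \left(-3136\right) = \frac{\frac{1}{-5} + 2}{6 + 5 \cdot 1} \left(-3136\right) = \frac{- \frac{1}{5} + 2}{6 + 5} \left(-3136\right) = \frac{9}{5 \cdot 11} \left(-3136\right) = \frac{9}{5} \cdot \frac{1}{11} \left(-3136\right) = \frac{9}{55} \left(-3136\right) = - \frac{28224}{55}$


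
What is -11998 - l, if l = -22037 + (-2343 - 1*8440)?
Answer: 20822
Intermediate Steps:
l = -32820 (l = -22037 + (-2343 - 8440) = -22037 - 10783 = -32820)
-11998 - l = -11998 - 1*(-32820) = -11998 + 32820 = 20822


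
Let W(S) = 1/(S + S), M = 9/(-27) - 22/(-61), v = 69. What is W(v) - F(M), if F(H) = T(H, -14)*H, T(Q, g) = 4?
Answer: -859/8418 ≈ -0.10204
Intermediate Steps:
M = 5/183 (M = 9*(-1/27) - 22*(-1/61) = -1/3 + 22/61 = 5/183 ≈ 0.027322)
W(S) = 1/(2*S)
F(H) = 4*H
W(v) - F(M) = (1/2)/69 - 4*5/183 = (1/2)*(1/69) - 1*20/183 = 1/138 - 20/183 = -859/8418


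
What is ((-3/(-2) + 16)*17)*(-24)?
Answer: -7140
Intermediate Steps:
((-3/(-2) + 16)*17)*(-24) = ((-3*(-½) + 16)*17)*(-24) = ((3/2 + 16)*17)*(-24) = ((35/2)*17)*(-24) = (595/2)*(-24) = -7140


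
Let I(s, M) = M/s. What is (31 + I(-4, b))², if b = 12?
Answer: 784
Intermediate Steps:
(31 + I(-4, b))² = (31 + 12/(-4))² = (31 + 12*(-¼))² = (31 - 3)² = 28² = 784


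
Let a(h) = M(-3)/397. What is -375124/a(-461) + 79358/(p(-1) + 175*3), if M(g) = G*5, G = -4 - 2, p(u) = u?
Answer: 19509669053/3930 ≈ 4.9643e+6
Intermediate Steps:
G = -6
M(g) = -30 (M(g) = -6*5 = -30)
a(h) = -30/397
-375124/a(-461) + 79358/(p(-1) + 175*3) = -375124/(-30/397) + 79358/(-1 + 175*3) = -375124*(-397/30) + 79358/(-1 + 525) = 74462114/15 + 79358/524 = 74462114/15 + 79358*(1/524) = 74462114/15 + 39679/262 = 19509669053/3930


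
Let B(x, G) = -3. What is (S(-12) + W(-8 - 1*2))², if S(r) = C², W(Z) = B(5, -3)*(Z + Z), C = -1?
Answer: 3721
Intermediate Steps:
W(Z) = -6*Z (W(Z) = -3*(Z + Z) = -6*Z)
S(r) = 1 (S(r) = (-1)² = 1)
(S(-12) + W(-8 - 1*2))² = (1 - 6*(-8 - 1*2))² = (1 - 6*(-8 - 2))² = (1 - 6*(-10))² = (1 + 60)² = 61² = 3721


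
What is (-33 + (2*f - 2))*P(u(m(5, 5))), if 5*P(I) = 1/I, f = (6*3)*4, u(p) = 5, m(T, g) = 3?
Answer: 109/25 ≈ 4.3600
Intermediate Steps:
f = 72 (f = 18*4 = 72)
P(I) = 1/(5*I)
(-33 + (2*f - 2))*P(u(m(5, 5))) = (-33 + (2*72 - 2))*((⅕)/5) = (-33 + (144 - 2))*((⅕)*(⅕)) = (-33 + 142)*(1/25) = 109*(1/25) = 109/25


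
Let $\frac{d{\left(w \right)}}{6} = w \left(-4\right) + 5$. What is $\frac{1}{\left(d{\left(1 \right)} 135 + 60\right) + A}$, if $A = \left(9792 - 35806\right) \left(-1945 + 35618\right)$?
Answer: $- \frac{1}{875968552} \approx -1.1416 \cdot 10^{-9}$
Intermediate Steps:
$A = -875969422$ ($A = \left(-26014\right) 33673 = -875969422$)
$d{\left(w \right)} = 30 - 24 w$ ($d{\left(w \right)} = 6 \left(w \left(-4\right) + 5\right) = 6 \left(- 4 w + 5\right) = 6 \left(5 - 4 w\right) = 30 - 24 w$)
$\frac{1}{\left(d{\left(1 \right)} 135 + 60\right) + A} = \frac{1}{\left(\left(30 - 24\right) 135 + 60\right) - 875969422} = \frac{1}{\left(6 \cdot 135 + 60\right) - 875969422} = \frac{1}{\left(810 + 60\right) - 875969422} = \frac{1}{870 - 875969422} = \frac{1}{-875968552} = - \frac{1}{875968552}$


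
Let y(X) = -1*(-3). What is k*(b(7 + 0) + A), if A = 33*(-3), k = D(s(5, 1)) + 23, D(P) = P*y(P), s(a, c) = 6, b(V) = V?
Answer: -3772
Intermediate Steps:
y(X) = 3
D(P) = 3*P (D(P) = P*3 = 3*P)
k = 41 (k = 3*6 + 23 = 18 + 23 = 41)
A = -99
k*(b(7 + 0) + A) = 41*((7 + 0) - 99) = 41*(7 - 99) = 41*(-92) = -3772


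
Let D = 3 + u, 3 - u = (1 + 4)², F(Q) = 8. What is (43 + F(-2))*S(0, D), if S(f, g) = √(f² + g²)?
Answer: 969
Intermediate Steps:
u = -22 (u = 3 - (1 + 4)² = 3 - 1*5² = 3 - 1*25 = 3 - 25 = -22)
D = -19 (D = 3 - 22 = -19)
(43 + F(-2))*S(0, D) = (43 + 8)*√(0² + (-19)²) = 51*√(0 + 361) = 51*√361 = 51*19 = 969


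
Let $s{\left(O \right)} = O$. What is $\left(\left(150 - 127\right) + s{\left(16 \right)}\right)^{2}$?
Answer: $1521$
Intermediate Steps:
$\left(\left(150 - 127\right) + s{\left(16 \right)}\right)^{2} = \left(\left(150 - 127\right) + 16\right)^{2} = \left(23 + 16\right)^{2} = 39^{2} = 1521$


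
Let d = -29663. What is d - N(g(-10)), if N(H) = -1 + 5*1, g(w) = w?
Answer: -29667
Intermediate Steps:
N(H) = 4 (N(H) = -1 + 5 = 4)
d - N(g(-10)) = -29663 - 1*4 = -29663 - 4 = -29667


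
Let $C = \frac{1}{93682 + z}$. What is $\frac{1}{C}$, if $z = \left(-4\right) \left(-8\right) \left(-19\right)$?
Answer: $93074$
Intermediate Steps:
$z = -608$ ($z = 32 \left(-19\right) = -608$)
$C = \frac{1}{93074}$ ($C = \frac{1}{93682 - 608} = \frac{1}{93074} \approx 1.0744 \cdot 10^{-5}$)
$\frac{1}{C} = \frac{1}{\frac{1}{93074}} = 93074$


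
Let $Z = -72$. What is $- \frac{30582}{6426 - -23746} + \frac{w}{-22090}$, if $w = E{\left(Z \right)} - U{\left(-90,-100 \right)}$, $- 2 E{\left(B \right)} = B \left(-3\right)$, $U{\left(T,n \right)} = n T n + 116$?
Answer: $- \frac{6955899463}{166624870} \approx -41.746$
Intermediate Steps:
$U{\left(T,n \right)} = 116 + T n^{2}$ ($U{\left(T,n \right)} = T n n + 116 = T n^{2} + 116 = 116 + T n^{2}$)
$E{\left(B \right)} = \frac{3 B}{2}$ ($E{\left(B \right)} = - \frac{B \left(-3\right)}{2} = - \frac{\left(-3\right) B}{2} = \frac{3 B}{2}$)
$w = 899776$ ($w = \frac{3}{2} \left(-72\right) - \left(116 - 90 \left(-100\right)^{2}\right) = -108 - \left(116 - 900000\right) = -108 - -899884 = -108 + 899884 = 899776$)
$- \frac{30582}{6426 - -23746} + \frac{w}{-22090} = - \frac{30582}{6426 - -23746} + \frac{899776}{-22090} = - \frac{30582}{6426 + 23746} + 899776 \left(- \frac{1}{22090}\right) = - \frac{30582}{30172} - \frac{449888}{11045} = \left(-30582\right) \frac{1}{30172} - \frac{449888}{11045} = - \frac{15291}{15086} - \frac{449888}{11045} = - \frac{6955899463}{166624870}$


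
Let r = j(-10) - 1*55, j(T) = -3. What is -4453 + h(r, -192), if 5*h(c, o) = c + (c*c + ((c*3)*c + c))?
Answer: -1785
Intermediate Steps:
r = -58 (r = -3 - 1*55 = -3 - 55 = -58)
h(c, o) = 2*c/5 + 4*c**2/5 (h(c, o) = (c + (c*c + ((c*3)*c + c)))/5 = (c + (c**2 + ((3*c)*c + c)))/5 = (c + (c**2 + (3*c**2 + c)))/5 = (c + (c**2 + (c + 3*c**2)))/5 = (c + (c + 4*c**2))/5 = (2*c + 4*c**2)/5 = 2*c/5 + 4*c**2/5)
-4453 + h(r, -192) = -4453 + (2/5)*(-58)*(1 + 2*(-58)) = -4453 + (2/5)*(-58)*(1 - 116) = -4453 + (2/5)*(-58)*(-115) = -4453 + 2668 = -1785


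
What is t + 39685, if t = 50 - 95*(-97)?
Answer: 48950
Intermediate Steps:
t = 9265 (t = 50 + 9215 = 9265)
t + 39685 = 9265 + 39685 = 48950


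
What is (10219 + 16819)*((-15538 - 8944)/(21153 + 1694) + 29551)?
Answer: 1659462694470/2077 ≈ 7.9897e+8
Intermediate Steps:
(10219 + 16819)*((-15538 - 8944)/(21153 + 1694) + 29551) = 27038*(-24482/22847 + 29551) = 27038*(675127215/22847) = 1659462694470/2077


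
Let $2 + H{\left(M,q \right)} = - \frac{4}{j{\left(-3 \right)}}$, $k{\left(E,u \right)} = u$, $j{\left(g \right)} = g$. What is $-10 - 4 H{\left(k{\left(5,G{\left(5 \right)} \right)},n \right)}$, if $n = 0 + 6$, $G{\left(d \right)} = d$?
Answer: $- \frac{22}{3} \approx -7.3333$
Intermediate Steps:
$n = 6$
$H{\left(M,q \right)} = - \frac{2}{3}$ ($H{\left(M,q \right)} = -2 - \frac{4}{-3} = -2 - - \frac{4}{3} = -2 + \frac{4}{3} = - \frac{2}{3}$)
$-10 - 4 H{\left(k{\left(5,G{\left(5 \right)} \right)},n \right)} = -10 - - \frac{8}{3} = -10 + \frac{8}{3} = - \frac{22}{3}$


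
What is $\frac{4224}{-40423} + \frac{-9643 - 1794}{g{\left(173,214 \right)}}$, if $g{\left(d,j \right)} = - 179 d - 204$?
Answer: $\frac{330651547}{1260025333} \approx 0.26242$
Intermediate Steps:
$g{\left(d,j \right)} = -204 - 179 d$
$\frac{4224}{-40423} + \frac{-9643 - 1794}{g{\left(173,214 \right)}} = \frac{4224}{-40423} + \frac{-9643 - 1794}{-204 - 30967} = 4224 \left(- \frac{1}{40423}\right) + \frac{-9643 - 1794}{-204 - 30967} = - \frac{4224}{40423} - \frac{11437}{-31171} = - \frac{4224}{40423} - - \frac{11437}{31171} = - \frac{4224}{40423} + \frac{11437}{31171} = \frac{330651547}{1260025333}$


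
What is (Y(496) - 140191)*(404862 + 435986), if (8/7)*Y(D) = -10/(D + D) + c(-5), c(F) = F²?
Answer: -29229512087019/248 ≈ -1.1786e+11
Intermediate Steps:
Y(D) = 175/8 - 35/(8*D) (Y(D) = 7*(-10/(D + D) + (-5)²)/8 = 7*(-10/(2*D) + 25)/8 = 7*((1/(2*D))*(-10) + 25)/8 = 7*(-5/D + 25)/8 = 7*(25 - 5/D)/8 = 175/8 - 35/(8*D))
(Y(496) - 140191)*(404862 + 435986) = ((35/8)*(-1 + 5*496)/496 - 140191)*(404862 + 435986) = ((35/8)*(1/496)*(-1 + 2480) - 140191)*840848 = ((35/8)*(1/496)*2479 - 140191)*840848 = (86765/3968 - 140191)*840848 = -556191123/3968*840848 = -29229512087019/248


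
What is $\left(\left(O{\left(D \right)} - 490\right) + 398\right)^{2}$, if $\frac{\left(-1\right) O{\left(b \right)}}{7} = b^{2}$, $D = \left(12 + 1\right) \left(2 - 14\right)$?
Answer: $29051157136$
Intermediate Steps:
$D = -156$ ($D = 13 \left(-12\right) = -156$)
$O{\left(b \right)} = - 7 b^{2}$
$\left(\left(O{\left(D \right)} - 490\right) + 398\right)^{2} = \left(\left(- 7 \left(-156\right)^{2} - 490\right) + 398\right)^{2} = \left(\left(\left(-7\right) 24336 - 490\right) + 398\right)^{2} = \left(\left(-170352 - 490\right) + 398\right)^{2} = \left(-170842 + 398\right)^{2} = \left(-170444\right)^{2} = 29051157136$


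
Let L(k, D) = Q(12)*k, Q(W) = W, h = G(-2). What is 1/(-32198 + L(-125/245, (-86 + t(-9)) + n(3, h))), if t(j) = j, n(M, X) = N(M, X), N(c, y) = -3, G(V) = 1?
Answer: -49/1578002 ≈ -3.1052e-5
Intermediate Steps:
h = 1
n(M, X) = -3
L(k, D) = 12*k
1/(-32198 + L(-125/245, (-86 + t(-9)) + n(3, h))) = 1/(-32198 + 12*(-125/245)) = 1/(-32198 + 12*(-125*1/245)) = 1/(-32198 + 12*(-25/49)) = 1/(-32198 - 300/49) = 1/(-1578002/49) = -49/1578002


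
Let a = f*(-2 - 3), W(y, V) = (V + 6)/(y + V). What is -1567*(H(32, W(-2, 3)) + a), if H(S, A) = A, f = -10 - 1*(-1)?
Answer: -84618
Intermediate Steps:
f = -9 (f = -10 + 1 = -9)
W(y, V) = (6 + V)/(V + y)
a = 45 (a = -9*(-2 - 3) = -9*(-5) = 45)
-1567*(H(32, W(-2, 3)) + a) = -1567*((6 + 3)/(3 - 2) + 45) = -1567*(9/1 + 45) = -1567*(1*9 + 45) = -1567*(9 + 45) = -1567*54 = -84618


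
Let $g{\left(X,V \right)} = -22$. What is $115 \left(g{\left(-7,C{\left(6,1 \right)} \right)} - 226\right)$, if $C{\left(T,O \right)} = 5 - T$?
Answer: $-28520$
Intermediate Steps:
$115 \left(g{\left(-7,C{\left(6,1 \right)} \right)} - 226\right) = 115 \left(-22 - 226\right) = 115 \left(-248\right) = -28520$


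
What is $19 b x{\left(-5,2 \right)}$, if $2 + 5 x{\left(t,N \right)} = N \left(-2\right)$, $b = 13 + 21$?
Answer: $- \frac{3876}{5} \approx -775.2$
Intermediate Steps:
$b = 34$
$x{\left(t,N \right)} = - \frac{2}{5} - \frac{2 N}{5}$ ($x{\left(t,N \right)} = - \frac{2}{5} + \frac{N \left(-2\right)}{5} = - \frac{2}{5} + \frac{\left(-2\right) N}{5} = - \frac{2}{5} - \frac{2 N}{5}$)
$19 b x{\left(-5,2 \right)} = 19 \cdot 34 \left(- \frac{2}{5} - \frac{4}{5}\right) = 646 \left(- \frac{2}{5} - \frac{4}{5}\right) = 646 \left(- \frac{6}{5}\right) = - \frac{3876}{5}$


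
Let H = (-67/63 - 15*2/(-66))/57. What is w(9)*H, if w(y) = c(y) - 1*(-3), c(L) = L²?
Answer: -1688/1881 ≈ -0.89740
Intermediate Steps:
w(y) = 3 + y² (w(y) = y² - 1*(-3) = y² + 3 = 3 + y²)
H = -422/39501 (H = (-67*1/63 - 30*(-1/66))*(1/57) = (-67/63 + 5/11)*(1/57) = -422/693*1/57 = -422/39501 ≈ -0.010683)
w(9)*H = (3 + 9²)*(-422/39501) = (3 + 81)*(-422/39501) = 84*(-422/39501) = -1688/1881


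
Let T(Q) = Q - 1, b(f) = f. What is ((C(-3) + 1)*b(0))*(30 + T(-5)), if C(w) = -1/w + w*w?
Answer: 0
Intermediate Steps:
C(w) = w**2 - 1/w (C(w) = -1/w + w**2 = w**2 - 1/w)
T(Q) = -1 + Q
((C(-3) + 1)*b(0))*(30 + T(-5)) = (((-1 + (-3)**3)/(-3) + 1)*0)*(30 + (-1 - 5)) = ((-(-1 - 27)/3 + 1)*0)*(30 - 6) = ((-1/3*(-28) + 1)*0)*24 = ((28/3 + 1)*0)*24 = ((31/3)*0)*24 = 0*24 = 0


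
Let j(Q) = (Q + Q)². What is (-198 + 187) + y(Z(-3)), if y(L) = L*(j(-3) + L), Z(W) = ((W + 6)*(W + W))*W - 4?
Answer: 4289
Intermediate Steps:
Z(W) = -4 + 2*W²*(6 + W) (Z(W) = ((6 + W)*(2*W))*W - 4 = (2*W*(6 + W))*W - 4 = 2*W²*(6 + W) - 4 = -4 + 2*W²*(6 + W))
j(Q) = 4*Q² (j(Q) = (2*Q)² = 4*Q²)
y(L) = L*(36 + L) (y(L) = L*(4*(-3)² + L) = L*(4*9 + L) = L*(36 + L))
(-198 + 187) + y(Z(-3)) = (-198 + 187) + (-4 + 2*(-3)³ + 12*(-3)²)*(36 + (-4 + 2*(-3)³ + 12*(-3)²)) = -11 + (-4 + 2*(-27) + 12*9)*(36 + (-4 + 2*(-27) + 12*9)) = -11 + (-4 - 54 + 108)*(36 + (-4 - 54 + 108)) = -11 + 50*(36 + 50) = -11 + 50*86 = -11 + 4300 = 4289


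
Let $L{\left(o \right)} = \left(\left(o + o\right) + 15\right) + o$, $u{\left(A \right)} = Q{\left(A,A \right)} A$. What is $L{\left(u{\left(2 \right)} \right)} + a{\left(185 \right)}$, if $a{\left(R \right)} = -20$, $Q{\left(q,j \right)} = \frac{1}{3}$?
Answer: $-3$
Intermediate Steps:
$Q{\left(q,j \right)} = \frac{1}{3}$
$u{\left(A \right)} = \frac{A}{3}$
$L{\left(o \right)} = 15 + 3 o$ ($L{\left(o \right)} = \left(2 o + 15\right) + o = \left(15 + 2 o\right) + o = 15 + 3 o$)
$L{\left(u{\left(2 \right)} \right)} + a{\left(185 \right)} = \left(15 + 3 \cdot \frac{1}{3} \cdot 2\right) - 20 = \left(15 + 3 \cdot \frac{2}{3}\right) - 20 = \left(15 + 2\right) - 20 = 17 - 20 = -3$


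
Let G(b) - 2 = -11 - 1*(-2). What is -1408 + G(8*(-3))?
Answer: -1415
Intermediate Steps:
G(b) = -7 (G(b) = 2 + (-11 - 1*(-2)) = 2 + (-11 + 2) = 2 - 9 = -7)
-1408 + G(8*(-3)) = -1408 - 7 = -1415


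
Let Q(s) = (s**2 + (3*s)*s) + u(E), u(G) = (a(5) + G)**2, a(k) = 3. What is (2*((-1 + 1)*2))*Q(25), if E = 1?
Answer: 0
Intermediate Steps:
u(G) = (3 + G)**2
Q(s) = 16 + 4*s**2 (Q(s) = (s**2 + (3*s)*s) + (3 + 1)**2 = (s**2 + 3*s**2) + 4**2 = 4*s**2 + 16 = 16 + 4*s**2)
(2*((-1 + 1)*2))*Q(25) = (2*((-1 + 1)*2))*(16 + 4*25**2) = (2*(0*2))*(16 + 4*625) = (2*0)*(16 + 2500) = 0*2516 = 0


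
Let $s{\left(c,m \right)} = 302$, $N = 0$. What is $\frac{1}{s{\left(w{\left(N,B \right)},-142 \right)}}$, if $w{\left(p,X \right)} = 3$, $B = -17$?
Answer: $\frac{1}{302} \approx 0.0033113$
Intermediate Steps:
$\frac{1}{s{\left(w{\left(N,B \right)},-142 \right)}} = \frac{1}{302}$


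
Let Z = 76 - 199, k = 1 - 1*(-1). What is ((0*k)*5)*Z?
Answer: 0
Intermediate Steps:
k = 2 (k = 1 + 1 = 2)
Z = -123
((0*k)*5)*Z = ((0*2)*5)*(-123) = (0*5)*(-123) = 0*(-123) = 0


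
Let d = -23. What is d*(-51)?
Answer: 1173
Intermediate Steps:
d*(-51) = -23*(-51) = 1173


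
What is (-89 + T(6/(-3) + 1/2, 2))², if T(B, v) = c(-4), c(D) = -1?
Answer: 8100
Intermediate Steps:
T(B, v) = -1
(-89 + T(6/(-3) + 1/2, 2))² = (-89 - 1)² = (-90)² = 8100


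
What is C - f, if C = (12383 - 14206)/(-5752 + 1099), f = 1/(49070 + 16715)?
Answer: 119921402/306097605 ≈ 0.39178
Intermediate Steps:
f = 1/65785 ≈ 1.5201e-5
C = 1823/4653 (C = -1823/(-4653) = -1823*(-1/4653) = 1823/4653 ≈ 0.39179)
C - f = 1823/4653 - 1*1/65785 = 1823/4653 - 1/65785 = 119921402/306097605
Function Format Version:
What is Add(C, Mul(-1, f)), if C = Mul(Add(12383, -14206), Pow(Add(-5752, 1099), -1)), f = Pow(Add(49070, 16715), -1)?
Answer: Rational(119921402, 306097605) ≈ 0.39178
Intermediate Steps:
f = Rational(1, 65785) (f = Pow(65785, -1) = Rational(1, 65785) ≈ 1.5201e-5)
C = Rational(1823, 4653) (C = Mul(-1823, Pow(-4653, -1)) = Mul(-1823, Rational(-1, 4653)) = Rational(1823, 4653) ≈ 0.39179)
Add(C, Mul(-1, f)) = Add(Rational(1823, 4653), Mul(-1, Rational(1, 65785))) = Add(Rational(1823, 4653), Rational(-1, 65785)) = Rational(119921402, 306097605)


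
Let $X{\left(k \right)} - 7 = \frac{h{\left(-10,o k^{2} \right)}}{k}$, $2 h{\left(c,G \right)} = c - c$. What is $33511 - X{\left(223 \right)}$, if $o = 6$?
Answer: $33504$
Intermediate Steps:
$h{\left(c,G \right)} = 0$ ($h{\left(c,G \right)} = \frac{c - c}{2} = \frac{1}{2} \cdot 0 = 0$)
$X{\left(k \right)} = 7$ ($X{\left(k \right)} = 7 + \frac{0}{k} = 7 + 0 = 7$)
$33511 - X{\left(223 \right)} = 33511 - 7 = 33504$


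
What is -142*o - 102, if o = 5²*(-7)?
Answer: 24748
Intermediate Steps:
o = -175 (o = 25*(-7) = -175)
-142*o - 102 = -142*(-175) - 102 = 24850 - 102 = 24748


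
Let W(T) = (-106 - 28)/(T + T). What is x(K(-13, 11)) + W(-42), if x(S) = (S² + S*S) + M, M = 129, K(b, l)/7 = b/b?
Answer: 9601/42 ≈ 228.60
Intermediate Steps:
K(b, l) = 7 (K(b, l) = 7*(b/b) = 7*1 = 7)
W(T) = -67/T (W(T) = -134*1/(2*T) = -67/T)
x(S) = 129 + 2*S² (x(S) = (S² + S*S) + 129 = (S² + S²) + 129 = 2*S² + 129 = 129 + 2*S²)
x(K(-13, 11)) + W(-42) = (129 + 2*7²) - 67/(-42) = (129 + 2*49) - 67*(-1/42) = (129 + 98) + 67/42 = 227 + 67/42 = 9601/42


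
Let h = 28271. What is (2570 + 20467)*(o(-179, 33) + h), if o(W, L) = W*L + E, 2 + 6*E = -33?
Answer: 1030130171/2 ≈ 5.1506e+8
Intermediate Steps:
E = -35/6 (E = -⅓ + (⅙)*(-33) = -⅓ - 11/2 = -35/6 ≈ -5.8333)
o(W, L) = -35/6 + L*W (o(W, L) = W*L - 35/6 = L*W - 35/6 = -35/6 + L*W)
(2570 + 20467)*(o(-179, 33) + h) = (2570 + 20467)*((-35/6 + 33*(-179)) + 28271) = 23037*((-35/6 - 5907) + 28271) = 23037*(-35477/6 + 28271) = 23037*(134149/6) = 1030130171/2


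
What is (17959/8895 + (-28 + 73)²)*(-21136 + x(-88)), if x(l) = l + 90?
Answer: -381053078756/8895 ≈ -4.2839e+7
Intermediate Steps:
x(l) = 90 + l
(17959/8895 + (-28 + 73)²)*(-21136 + x(-88)) = (17959/8895 + (-28 + 73)²)*(-21136 + (90 - 88)) = (17959*(1/8895) + 45²)*(-21136 + 2) = (17959/8895 + 2025)*(-21134) = (18030334/8895)*(-21134) = -381053078756/8895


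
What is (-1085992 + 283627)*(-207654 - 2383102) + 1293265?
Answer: 2078733231205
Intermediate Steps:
(-1085992 + 283627)*(-207654 - 2383102) + 1293265 = -802365*(-2590756) + 1293265 = 2078731937940 + 1293265 = 2078733231205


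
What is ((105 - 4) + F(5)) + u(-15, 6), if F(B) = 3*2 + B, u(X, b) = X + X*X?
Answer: 322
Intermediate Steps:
u(X, b) = X + X²
F(B) = 6 + B
((105 - 4) + F(5)) + u(-15, 6) = ((105 - 4) + (6 + 5)) - 15*(1 - 15) = (101 + 11) - 15*(-14) = 112 + 210 = 322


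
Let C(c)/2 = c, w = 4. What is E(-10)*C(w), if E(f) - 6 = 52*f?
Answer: -4112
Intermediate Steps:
C(c) = 2*c
E(f) = 6 + 52*f
E(-10)*C(w) = (6 + 52*(-10))*(2*4) = (6 - 520)*8 = -514*8 = -4112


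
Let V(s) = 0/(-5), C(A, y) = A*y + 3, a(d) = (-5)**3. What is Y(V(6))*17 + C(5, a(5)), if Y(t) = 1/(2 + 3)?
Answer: -3093/5 ≈ -618.60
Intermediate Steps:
a(d) = -125
C(A, y) = 3 + A*y
V(s) = 0 (V(s) = 0*(-1/5) = 0)
Y(t) = 1/5
Y(V(6))*17 + C(5, a(5)) = (1/5)*17 + (3 + 5*(-125)) = 17/5 + (3 - 625) = 17/5 - 622 = -3093/5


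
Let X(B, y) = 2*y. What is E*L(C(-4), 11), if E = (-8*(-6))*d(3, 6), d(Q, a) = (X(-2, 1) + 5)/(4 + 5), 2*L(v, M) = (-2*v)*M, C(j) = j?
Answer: 4928/3 ≈ 1642.7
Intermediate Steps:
L(v, M) = -M*v (L(v, M) = ((-2*v)*M)/2 = (-2*M*v)/2 = -M*v)
d(Q, a) = 7/9 (d(Q, a) = (2*1 + 5)/(4 + 5) = (2 + 5)/9 = 7*(1/9) = 7/9)
E = 112/3 (E = -8*(-6)*(7/9) = 48*(7/9) = 112/3 ≈ 37.333)
E*L(C(-4), 11) = 112*(-1*11*(-4))/3 = (112/3)*44 = 4928/3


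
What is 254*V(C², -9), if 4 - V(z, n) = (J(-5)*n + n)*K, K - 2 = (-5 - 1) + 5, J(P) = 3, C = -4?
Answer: 10160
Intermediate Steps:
K = 1 (K = 2 + ((-5 - 1) + 5) = 2 + (-6 + 5) = 2 - 1 = 1)
V(z, n) = 4 - 4*n (V(z, n) = 4 - (3*n + n) = 4 - 4*n)
254*V(C², -9) = 254*(4 - 4*(-9)) = 254*(4 + 36) = 254*40 = 10160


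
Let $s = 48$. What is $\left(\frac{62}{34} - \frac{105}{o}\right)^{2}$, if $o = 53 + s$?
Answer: $\frac{1811716}{2948089} \approx 0.61454$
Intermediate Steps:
$o = 101$ ($o = 53 + 48 = 101$)
$\left(\frac{62}{34} - \frac{105}{o}\right)^{2} = \left(\frac{62}{34} - \frac{105}{101}\right)^{2} = \left(62 \cdot \frac{1}{34} - \frac{105}{101}\right)^{2} = \left(\frac{31}{17} - \frac{105}{101}\right)^{2} = \left(\frac{1346}{1717}\right)^{2} = \frac{1811716}{2948089}$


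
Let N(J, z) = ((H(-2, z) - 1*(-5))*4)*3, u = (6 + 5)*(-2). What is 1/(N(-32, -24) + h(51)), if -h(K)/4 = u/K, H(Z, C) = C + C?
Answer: -51/26228 ≈ -0.0019445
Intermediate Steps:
H(Z, C) = 2*C
u = -22 (u = 11*(-2) = -22)
N(J, z) = 60 + 24*z (N(J, z) = ((2*z - 1*(-5))*4)*3 = ((2*z + 5)*4)*3 = ((5 + 2*z)*4)*3 = (20 + 8*z)*3 = 60 + 24*z)
h(K) = 88/K (h(K) = -(-88)/K = 88/K)
1/(N(-32, -24) + h(51)) = 1/((60 + 24*(-24)) + 88/51) = 1/((60 - 576) + 88*(1/51)) = 1/(-516 + 88/51) = 1/(-26228/51) = -51/26228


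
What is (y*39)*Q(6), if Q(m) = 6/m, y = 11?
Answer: 429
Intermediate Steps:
(y*39)*Q(6) = (11*39)*(6/6) = 429*(6*(1/6)) = 429*1 = 429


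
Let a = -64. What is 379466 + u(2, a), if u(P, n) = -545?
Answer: 378921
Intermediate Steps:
379466 + u(2, a) = 379466 - 545 = 378921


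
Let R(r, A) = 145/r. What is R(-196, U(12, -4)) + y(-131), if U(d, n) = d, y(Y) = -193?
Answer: -37973/196 ≈ -193.74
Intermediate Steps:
R(-196, U(12, -4)) + y(-131) = 145/(-196) - 193 = 145*(-1/196) - 193 = -145/196 - 193 = -37973/196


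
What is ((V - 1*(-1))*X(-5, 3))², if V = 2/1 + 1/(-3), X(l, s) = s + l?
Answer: 256/9 ≈ 28.444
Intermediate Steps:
X(l, s) = l + s
V = 5/3 (V = 2*1 + 1*(-⅓) = 2 - ⅓ = 5/3 ≈ 1.6667)
((V - 1*(-1))*X(-5, 3))² = ((5/3 - 1*(-1))*(-5 + 3))² = ((5/3 + 1)*(-2))² = ((8/3)*(-2))² = (-16/3)² = 256/9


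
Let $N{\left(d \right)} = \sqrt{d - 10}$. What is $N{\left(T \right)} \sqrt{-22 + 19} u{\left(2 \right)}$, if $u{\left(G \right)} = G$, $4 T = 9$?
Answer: $- \sqrt{93} \approx -9.6436$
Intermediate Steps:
$T = \frac{9}{4}$ ($T = \frac{1}{4} \cdot 9 = \frac{9}{4} \approx 2.25$)
$N{\left(d \right)} = \sqrt{-10 + d}$
$N{\left(T \right)} \sqrt{-22 + 19} u{\left(2 \right)} = \sqrt{-10 + \frac{9}{4}} \sqrt{-22 + 19} \cdot 2 = \sqrt{- \frac{31}{4}} \sqrt{-3} \cdot 2 = \frac{i \sqrt{31}}{2} i \sqrt{3} \cdot 2 = - \frac{\sqrt{93}}{2} \cdot 2 = - \sqrt{93}$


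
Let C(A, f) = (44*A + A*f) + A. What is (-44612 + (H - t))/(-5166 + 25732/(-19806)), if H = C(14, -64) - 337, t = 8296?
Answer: 529919433/51171764 ≈ 10.356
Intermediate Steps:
C(A, f) = 45*A + A*f
H = -603 (H = 14*(45 - 64) - 337 = 14*(-19) - 337 = -266 - 337 = -603)
(-44612 + (H - t))/(-5166 + 25732/(-19806)) = (-44612 + (-603 - 1*8296))/(-5166 + 25732/(-19806)) = (-44612 + (-603 - 8296))/(-5166 + 25732*(-1/19806)) = (-44612 - 8899)/(-5166 - 12866/9903) = -53511/(-51171764/9903) = -53511*(-9903/51171764) = 529919433/51171764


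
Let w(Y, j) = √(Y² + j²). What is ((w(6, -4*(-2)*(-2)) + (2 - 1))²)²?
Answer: 87017 + 2344*√73 ≈ 1.0704e+5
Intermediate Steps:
((w(6, -4*(-2)*(-2)) + (2 - 1))²)² = ((√(6² + (-4*(-2)*(-2))²) + (2 - 1))²)² = ((√(36 + (8*(-2))²) + 1)²)² = ((√(36 + (-16)²) + 1)²)² = ((√(36 + 256) + 1)²)² = ((√292 + 1)²)² = ((2*√73 + 1)²)² = ((1 + 2*√73)²)² = (1 + 2*√73)⁴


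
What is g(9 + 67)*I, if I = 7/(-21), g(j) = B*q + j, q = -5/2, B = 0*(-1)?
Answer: -76/3 ≈ -25.333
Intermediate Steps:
B = 0
q = -5/2 (q = -5*½ = -5/2 ≈ -2.5000)
g(j) = j (g(j) = 0*(-5/2) + j = 0 + j = j)
I = -⅓ (I = 7*(-1/21) = -⅓ ≈ -0.33333)
g(9 + 67)*I = (9 + 67)*(-⅓) = 76*(-⅓) = -76/3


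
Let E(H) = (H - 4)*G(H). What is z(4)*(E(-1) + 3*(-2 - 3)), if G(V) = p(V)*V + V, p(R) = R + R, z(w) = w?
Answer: -80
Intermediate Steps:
p(R) = 2*R
G(V) = V + 2*V**2 (G(V) = (2*V)*V + V = 2*V**2 + V = V + 2*V**2)
E(H) = H*(1 + 2*H)*(-4 + H) (E(H) = (H - 4)*(H*(1 + 2*H)) = (-4 + H)*(H*(1 + 2*H)) = H*(1 + 2*H)*(-4 + H))
z(4)*(E(-1) + 3*(-2 - 3)) = 4*(-(1 + 2*(-1))*(-4 - 1) + 3*(-2 - 3)) = 4*(-1*(1 - 2)*(-5) + 3*(-5)) = 4*(-1*(-1)*(-5) - 15) = 4*(-5 - 15) = 4*(-20) = -80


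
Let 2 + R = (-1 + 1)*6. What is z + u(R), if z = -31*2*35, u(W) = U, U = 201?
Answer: -1969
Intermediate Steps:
R = -2 (R = -2 + (-1 + 1)*6 = -2 + 0*6 = -2 + 0 = -2)
u(W) = 201
z = -2170 (z = -62*35 = -2170)
z + u(R) = -2170 + 201 = -1969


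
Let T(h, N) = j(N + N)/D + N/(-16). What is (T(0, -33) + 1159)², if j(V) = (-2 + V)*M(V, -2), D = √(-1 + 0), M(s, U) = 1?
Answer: 343921185/256 + 315809*I/2 ≈ 1.3434e+6 + 1.579e+5*I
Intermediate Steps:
D = I (D = √(-1) = I ≈ 1.0*I)
j(V) = -2 + V (j(V) = (-2 + V)*1 = -2 + V)
T(h, N) = -N/16 - I*(-2 + 2*N) (T(h, N) = (-2 + (N + N))/I + N/(-16) = (-2 + 2*N)*(-I) + N*(-1/16) = -I*(-2 + 2*N) - N/16 = -N/16 - I*(-2 + 2*N))
(T(0, -33) + 1159)² = ((-1/16*(-33) - 2*I*(-1 - 33)) + 1159)² = ((33/16 - 2*I*(-34)) + 1159)² = ((33/16 + 68*I) + 1159)² = (18577/16 + 68*I)²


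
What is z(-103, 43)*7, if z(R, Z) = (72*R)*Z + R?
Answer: -2232937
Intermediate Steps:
z(R, Z) = R + 72*R*Z (z(R, Z) = 72*R*Z + R = R + 72*R*Z)
z(-103, 43)*7 = -103*(1 + 72*43)*7 = -103*(1 + 3096)*7 = -103*3097*7 = -318991*7 = -2232937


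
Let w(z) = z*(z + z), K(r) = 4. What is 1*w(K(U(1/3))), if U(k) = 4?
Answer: 32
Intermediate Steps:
w(z) = 2*z² (w(z) = z*(2*z) = 2*z²)
1*w(K(U(1/3))) = 1*(2*4²) = 1*(2*16) = 1*32 = 32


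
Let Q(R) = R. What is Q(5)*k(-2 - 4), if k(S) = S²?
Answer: 180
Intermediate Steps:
Q(5)*k(-2 - 4) = 5*(-2 - 4)² = 5*(-6)² = 5*36 = 180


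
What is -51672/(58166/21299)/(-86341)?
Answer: 550280964/2511055303 ≈ 0.21914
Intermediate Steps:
-51672/(58166/21299)/(-86341) = -51672/(58166*(1/21299))*(-1/86341) = -51672/58166/21299*(-1/86341) = -51672*21299/58166*(-1/86341) = -550280964/29083*(-1/86341) = 550280964/2511055303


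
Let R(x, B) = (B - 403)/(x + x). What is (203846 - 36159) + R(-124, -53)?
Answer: 5198354/31 ≈ 1.6769e+5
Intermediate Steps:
R(x, B) = (-403 + B)/(2*x) (R(x, B) = (-403 + B)/((2*x)) = (-403 + B)*(1/(2*x)) = (-403 + B)/(2*x))
(203846 - 36159) + R(-124, -53) = (203846 - 36159) + (½)*(-403 - 53)/(-124) = 167687 + (½)*(-1/124)*(-456) = 167687 + 57/31 = 5198354/31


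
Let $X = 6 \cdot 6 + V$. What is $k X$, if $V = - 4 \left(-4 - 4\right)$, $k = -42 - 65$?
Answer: $-7276$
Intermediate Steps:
$k = -107$ ($k = -42 - 65 = -107$)
$V = 32$ ($V = \left(-4\right) \left(-8\right) = 32$)
$X = 68$ ($X = 6 \cdot 6 + 32 = 36 + 32 = 68$)
$k X = \left(-107\right) 68 = -7276$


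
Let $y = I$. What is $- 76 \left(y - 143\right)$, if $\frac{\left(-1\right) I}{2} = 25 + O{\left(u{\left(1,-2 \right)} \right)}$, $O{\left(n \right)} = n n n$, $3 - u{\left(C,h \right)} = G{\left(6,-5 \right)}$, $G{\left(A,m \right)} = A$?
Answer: $10564$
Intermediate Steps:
$u{\left(C,h \right)} = -3$ ($u{\left(C,h \right)} = 3 - 6 = -3$)
$O{\left(n \right)} = n^{3}$ ($O{\left(n \right)} = n^{2} n = n^{3}$)
$I = 4$ ($I = - 2 \left(25 + \left(-3\right)^{3}\right) = - 2 \left(25 - 27\right) = \left(-2\right) \left(-2\right) = 4$)
$y = 4$
$- 76 \left(y - 143\right) = - 76 \left(4 - 143\right) = \left(-76\right) \left(-139\right) = 10564$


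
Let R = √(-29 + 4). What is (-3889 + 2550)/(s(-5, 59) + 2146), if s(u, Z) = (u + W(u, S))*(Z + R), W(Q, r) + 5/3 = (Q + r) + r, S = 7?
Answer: -27520467/46937426 + 140595*I/46937426 ≈ -0.58632 + 0.0029954*I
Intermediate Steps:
R = 5*I (R = √(-25) = 5*I ≈ 5.0*I)
W(Q, r) = -5/3 + Q + 2*r (W(Q, r) = -5/3 + ((Q + r) + r) = -5/3 + (Q + 2*r) = -5/3 + Q + 2*r)
s(u, Z) = (37/3 + 2*u)*(Z + 5*I) (s(u, Z) = (u + (-5/3 + u + 2*7))*(Z + 5*I) = (u + (-5/3 + u + 14))*(Z + 5*I) = (u + (37/3 + u))*(Z + 5*I) = (37/3 + 2*u)*(Z + 5*I))
(-3889 + 2550)/(s(-5, 59) + 2146) = (-3889 + 2550)/(((37/3)*59 + 185*I/3 + 2*59*(-5) + 10*I*(-5)) + 2146) = -1339/((2183/3 + 185*I/3 - 590 - 50*I) + 2146) = -1339/((413/3 + 35*I/3) + 2146) = -1339*9*(6851/3 - 35*I/3)/46937426 = -12051*(6851/3 - 35*I/3)/46937426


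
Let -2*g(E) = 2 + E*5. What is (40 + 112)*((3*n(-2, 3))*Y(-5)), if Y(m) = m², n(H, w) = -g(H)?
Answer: -45600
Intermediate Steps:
g(E) = -1 - 5*E/2 (g(E) = -(2 + E*5)/2 = -(2 + 5*E)/2 = -1 - 5*E/2)
n(H, w) = 1 + 5*H/2 (n(H, w) = -(-1 - 5*H/2) = 1 + 5*H/2)
(40 + 112)*((3*n(-2, 3))*Y(-5)) = (40 + 112)*((3*(1 + (5/2)*(-2)))*(-5)²) = 152*((3*(1 - 5))*25) = 152*((3*(-4))*25) = 152*(-12*25) = 152*(-300) = -45600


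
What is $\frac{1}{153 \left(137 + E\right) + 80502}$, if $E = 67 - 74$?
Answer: $\frac{1}{100392} \approx 9.9609 \cdot 10^{-6}$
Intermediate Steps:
$E = -7$
$\frac{1}{153 \left(137 + E\right) + 80502} = \frac{1}{153 \left(137 - 7\right) + 80502} = \frac{1}{153 \cdot 130 + 80502} = \frac{1}{19890 + 80502} = \frac{1}{100392}$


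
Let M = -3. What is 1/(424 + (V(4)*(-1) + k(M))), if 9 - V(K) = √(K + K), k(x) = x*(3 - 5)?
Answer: 421/177233 - 2*√2/177233 ≈ 0.0023594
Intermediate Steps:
k(x) = -2*x (k(x) = x*(-2) = -2*x)
V(K) = 9 - √2*√K (V(K) = 9 - √(K + K) = 9 - √(2*K) = 9 - √2*√K)
1/(424 + (V(4)*(-1) + k(M))) = 1/(424 + ((9 - √2*√4)*(-1) - 2*(-3))) = 1/(424 + ((9 - 1*√2*2)*(-1) + 6)) = 1/(424 + ((9 - 2*√2)*(-1) + 6)) = 1/(424 + ((-9 + 2*√2) + 6)) = 1/(424 + (-3 + 2*√2)) = 1/(421 + 2*√2)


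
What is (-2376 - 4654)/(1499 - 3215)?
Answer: 3515/858 ≈ 4.0967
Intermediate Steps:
(-2376 - 4654)/(1499 - 3215) = -7030/(-1716) = -7030*(-1/1716) = 3515/858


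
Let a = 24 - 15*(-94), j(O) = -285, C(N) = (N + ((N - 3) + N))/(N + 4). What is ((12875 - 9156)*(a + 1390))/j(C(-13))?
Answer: -10502456/285 ≈ -36851.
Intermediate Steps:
C(N) = (-3 + 3*N)/(4 + N) (C(N) = (N + ((-3 + N) + N))/(4 + N) = (N + (-3 + 2*N))/(4 + N) = (-3 + 3*N)/(4 + N))
a = 1434 (a = 24 + 1410 = 1434)
((12875 - 9156)*(a + 1390))/j(C(-13)) = ((12875 - 9156)*(1434 + 1390))/(-285) = (3719*2824)*(-1/285) = 10502456*(-1/285) = -10502456/285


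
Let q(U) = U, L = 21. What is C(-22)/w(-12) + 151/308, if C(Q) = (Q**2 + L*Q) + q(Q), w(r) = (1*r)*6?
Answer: 151/308 ≈ 0.49026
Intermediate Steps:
w(r) = 6*r (w(r) = r*6 = 6*r)
C(Q) = Q**2 + 22*Q (C(Q) = (Q**2 + 21*Q) + Q = Q**2 + 22*Q)
C(-22)/w(-12) + 151/308 = (-22*(22 - 22))/((6*(-12))) + 151/308 = -22*0/(-72) + 151*(1/308) = 0*(-1/72) + 151/308 = 0 + 151/308 = 151/308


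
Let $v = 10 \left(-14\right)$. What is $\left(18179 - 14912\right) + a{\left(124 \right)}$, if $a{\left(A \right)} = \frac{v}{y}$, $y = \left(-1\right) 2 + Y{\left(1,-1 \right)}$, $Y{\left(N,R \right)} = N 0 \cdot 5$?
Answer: $3337$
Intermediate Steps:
$Y{\left(N,R \right)} = 0$ ($Y{\left(N,R \right)} = 0 \cdot 5 = 0$)
$v = -140$
$y = -2$ ($y = \left(-1\right) 2 + 0 = -2 + 0 = -2$)
$a{\left(A \right)} = 70$ ($a{\left(A \right)} = - \frac{140}{-2} = \left(-140\right) \left(- \frac{1}{2}\right) = 70$)
$\left(18179 - 14912\right) + a{\left(124 \right)} = \left(18179 - 14912\right) + 70 = 3267 + 70 = 3337$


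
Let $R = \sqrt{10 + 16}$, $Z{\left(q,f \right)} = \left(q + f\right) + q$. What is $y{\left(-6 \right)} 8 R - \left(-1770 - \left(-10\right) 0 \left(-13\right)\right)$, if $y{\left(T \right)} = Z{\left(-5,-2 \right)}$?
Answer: $1770 - 96 \sqrt{26} \approx 1280.5$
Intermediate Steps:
$Z{\left(q,f \right)} = f + 2 q$ ($Z{\left(q,f \right)} = \left(f + q\right) + q = f + 2 q$)
$y{\left(T \right)} = -12$ ($y{\left(T \right)} = -2 + 2 \left(-5\right) = -2 - 10 = -12$)
$R = \sqrt{26} \approx 5.099$
$y{\left(-6 \right)} 8 R - \left(-1770 - \left(-10\right) 0 \left(-13\right)\right) = \left(-12\right) 8 \sqrt{26} - \left(-1770 - \left(-10\right) 0 \left(-13\right)\right) = - 96 \sqrt{26} + \left(\left(4649 + 0 \left(-13\right)\right) - 2879\right) = - 96 \sqrt{26} + \left(\left(4649 + 0\right) - 2879\right) = - 96 \sqrt{26} + \left(4649 - 2879\right) = - 96 \sqrt{26} + 1770 = 1770 - 96 \sqrt{26}$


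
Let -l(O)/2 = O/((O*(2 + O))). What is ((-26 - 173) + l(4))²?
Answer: 357604/9 ≈ 39734.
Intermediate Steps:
l(O) = -2/(2 + O) (l(O) = -2*O/(O*(2 + O)) = -2*O*1/(O*(2 + O)) = -2/(2 + O))
((-26 - 173) + l(4))² = ((-26 - 173) - 2/(2 + 4))² = (-199 - 2/6)² = (-199 - 2*⅙)² = (-199 - ⅓)² = (-598/3)² = 357604/9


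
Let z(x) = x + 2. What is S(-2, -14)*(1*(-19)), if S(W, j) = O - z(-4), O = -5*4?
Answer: 342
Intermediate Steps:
O = -20
z(x) = 2 + x
S(W, j) = -18 (S(W, j) = -20 - (2 - 4) = -20 - 1*(-2) = -20 + 2 = -18)
S(-2, -14)*(1*(-19)) = -18*(-19) = 342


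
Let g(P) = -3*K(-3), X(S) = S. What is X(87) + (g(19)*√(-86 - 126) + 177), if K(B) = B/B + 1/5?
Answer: 264 - 36*I*√53/5 ≈ 264.0 - 52.417*I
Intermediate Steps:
K(B) = 6/5 (K(B) = 1 + 1*(⅕) = 1 + ⅕ = 6/5)
g(P) = -18/5 (g(P) = -3*6/5 = -18/5)
X(87) + (g(19)*√(-86 - 126) + 177) = 87 + (-18*√(-86 - 126)/5 + 177) = 87 + (-36*I*√53/5 + 177) = 87 + (177 - 36*I*√53/5) = 264 - 36*I*√53/5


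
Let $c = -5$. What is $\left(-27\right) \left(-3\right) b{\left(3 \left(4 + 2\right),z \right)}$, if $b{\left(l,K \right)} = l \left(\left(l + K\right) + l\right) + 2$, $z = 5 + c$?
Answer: $52650$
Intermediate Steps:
$z = 0$ ($z = 5 - 5 = 0$)
$b{\left(l,K \right)} = 2 + l \left(K + 2 l\right)$ ($b{\left(l,K \right)} = l \left(\left(K + l\right) + l\right) + 2 = l \left(K + 2 l\right) + 2 = 2 + l \left(K + 2 l\right)$)
$\left(-27\right) \left(-3\right) b{\left(3 \left(4 + 2\right),z \right)} = \left(-27\right) \left(-3\right) \left(2 + 2 \left(3 \left(4 + 2\right)\right)^{2} + 0 \cdot 3 \left(4 + 2\right)\right) = 81 \left(2 + 2 \left(3 \cdot 6\right)^{2} + 0 \cdot 3 \cdot 6\right) = 81 \left(2 + 2 \cdot 18^{2} + 0 \cdot 18\right) = 81 \left(2 + 2 \cdot 324 + 0\right) = 81 \left(2 + 648 + 0\right) = 81 \cdot 650 = 52650$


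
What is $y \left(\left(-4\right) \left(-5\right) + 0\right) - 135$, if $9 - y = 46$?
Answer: $-875$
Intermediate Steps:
$y = -37$ ($y = 9 - 46 = -37$)
$y \left(\left(-4\right) \left(-5\right) + 0\right) - 135 = - 37 \left(\left(-4\right) \left(-5\right) + 0\right) - 135 = - 37 \left(20 + 0\right) - 135 = \left(-37\right) 20 - 135 = -740 - 135 = -875$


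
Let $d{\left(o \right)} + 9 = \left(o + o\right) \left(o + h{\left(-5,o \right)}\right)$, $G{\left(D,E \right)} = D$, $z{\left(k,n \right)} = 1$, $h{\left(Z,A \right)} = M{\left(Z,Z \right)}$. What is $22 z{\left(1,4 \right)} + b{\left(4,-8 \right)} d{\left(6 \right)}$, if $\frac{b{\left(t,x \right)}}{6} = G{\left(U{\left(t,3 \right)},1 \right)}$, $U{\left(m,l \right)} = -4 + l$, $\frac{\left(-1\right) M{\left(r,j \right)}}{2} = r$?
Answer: $-1076$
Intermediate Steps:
$M{\left(r,j \right)} = - 2 r$
$h{\left(Z,A \right)} = - 2 Z$
$d{\left(o \right)} = -9 + 2 o \left(10 + o\right)$ ($d{\left(o \right)} = -9 + \left(o + o\right) \left(o - -10\right) = -9 + 2 o \left(o + 10\right) = -9 + 2 o \left(10 + o\right)$)
$b{\left(t,x \right)} = -6$ ($b{\left(t,x \right)} = 6 \left(-4 + 3\right) = 6 \left(-1\right) = -6$)
$22 z{\left(1,4 \right)} + b{\left(4,-8 \right)} d{\left(6 \right)} = 22 \cdot 1 - 6 \left(-9 + 2 \cdot 6^{2} + 20 \cdot 6\right) = 22 - 6 \left(-9 + 2 \cdot 36 + 120\right) = 22 - 6 \left(-9 + 72 + 120\right) = 22 - 1098 = -1076$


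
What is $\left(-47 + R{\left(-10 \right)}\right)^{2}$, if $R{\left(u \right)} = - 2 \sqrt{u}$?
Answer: $2169 + 188 i \sqrt{10} \approx 2169.0 + 594.51 i$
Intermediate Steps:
$\left(-47 + R{\left(-10 \right)}\right)^{2} = \left(-47 - 2 \sqrt{-10}\right)^{2} = \left(-47 - 2 i \sqrt{10}\right)^{2}$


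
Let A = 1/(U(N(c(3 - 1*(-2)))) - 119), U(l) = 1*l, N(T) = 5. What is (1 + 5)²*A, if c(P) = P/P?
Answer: -6/19 ≈ -0.31579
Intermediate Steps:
c(P) = 1
U(l) = l
A = -1/114 (A = 1/(5 - 119) = 1/(-114) = -1/114 ≈ -0.0087719)
(1 + 5)²*A = (1 + 5)²*(-1/114) = 6²*(-1/114) = 36*(-1/114) = -6/19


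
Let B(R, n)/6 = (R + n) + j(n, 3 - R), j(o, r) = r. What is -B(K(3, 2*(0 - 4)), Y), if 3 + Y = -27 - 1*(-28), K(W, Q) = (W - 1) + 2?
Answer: -6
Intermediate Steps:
K(W, Q) = 1 + W (K(W, Q) = (-1 + W) + 2 = 1 + W)
Y = -2 (Y = -3 + (-27 - 1*(-28)) = -3 + (-27 + 28) = -3 + 1 = -2)
B(R, n) = 18 + 6*n (B(R, n) = 6*((R + n) + (3 - R)) = 6*(3 + n) = 18 + 6*n)
-B(K(3, 2*(0 - 4)), Y) = -(18 + 6*(-2)) = -(18 - 12) = -1*6 = -6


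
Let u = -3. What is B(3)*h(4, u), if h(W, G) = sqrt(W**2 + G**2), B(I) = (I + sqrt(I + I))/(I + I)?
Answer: 5/2 + 5*sqrt(6)/6 ≈ 4.5412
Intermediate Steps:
B(I) = (I + sqrt(2)*sqrt(I))/(2*I) (B(I) = (I + sqrt(2*I))/((2*I)) = (I + sqrt(2)*sqrt(I))*(1/(2*I)) = (I + sqrt(2)*sqrt(I))/(2*I))
h(W, G) = sqrt(G**2 + W**2)
B(3)*h(4, u) = (1/2 + sqrt(2)/(2*sqrt(3)))*sqrt((-3)**2 + 4**2) = (1/2 + sqrt(2)*(sqrt(3)/3)/2)*sqrt(9 + 16) = (1/2 + sqrt(6)/6)*sqrt(25) = (1/2 + sqrt(6)/6)*5 = 5/2 + 5*sqrt(6)/6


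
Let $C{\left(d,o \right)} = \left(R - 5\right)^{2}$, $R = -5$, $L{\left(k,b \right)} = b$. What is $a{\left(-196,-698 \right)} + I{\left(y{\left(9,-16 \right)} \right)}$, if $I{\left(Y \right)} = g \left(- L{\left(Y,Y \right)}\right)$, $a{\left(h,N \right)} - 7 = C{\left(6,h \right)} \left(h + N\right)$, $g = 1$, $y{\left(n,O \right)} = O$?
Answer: $-89377$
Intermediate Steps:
$C{\left(d,o \right)} = 100$ ($C{\left(d,o \right)} = \left(-5 - 5\right)^{2} = \left(-10\right)^{2} = 100$)
$a{\left(h,N \right)} = 7 + 100 N + 100 h$ ($a{\left(h,N \right)} = 7 + 100 \left(h + N\right) = 7 + 100 \left(N + h\right) = 7 + \left(100 N + 100 h\right) = 7 + 100 N + 100 h$)
$I{\left(Y \right)} = - Y$ ($I{\left(Y \right)} = 1 \left(- Y\right) = - Y$)
$a{\left(-196,-698 \right)} + I{\left(y{\left(9,-16 \right)} \right)} = \left(7 + 100 \left(-698\right) + 100 \left(-196\right)\right) - -16 = \left(7 - 69800 - 19600\right) + 16 = -89393 + 16 = -89377$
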